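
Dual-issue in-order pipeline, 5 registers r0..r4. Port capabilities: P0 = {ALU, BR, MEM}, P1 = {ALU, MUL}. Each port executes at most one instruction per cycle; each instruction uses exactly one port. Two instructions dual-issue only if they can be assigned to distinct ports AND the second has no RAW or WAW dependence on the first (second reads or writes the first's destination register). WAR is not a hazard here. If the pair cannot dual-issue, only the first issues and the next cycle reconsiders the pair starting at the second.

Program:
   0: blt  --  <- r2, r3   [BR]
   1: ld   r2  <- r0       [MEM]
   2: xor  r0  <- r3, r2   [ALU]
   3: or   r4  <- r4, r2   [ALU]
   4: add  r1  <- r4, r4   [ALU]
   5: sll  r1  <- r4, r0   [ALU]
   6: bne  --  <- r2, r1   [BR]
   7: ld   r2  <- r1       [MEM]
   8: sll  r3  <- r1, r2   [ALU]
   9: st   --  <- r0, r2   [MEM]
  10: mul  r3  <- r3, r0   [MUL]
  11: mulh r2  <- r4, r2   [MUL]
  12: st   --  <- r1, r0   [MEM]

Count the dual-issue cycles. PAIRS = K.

PAIRS = 3

t=0 i0:blt.BR ; no-port BR/MEM
t=1 i1:ld.MEM ; RAW r2
t=2 i2/i3:xor.ALU/or.ALU ; 2-wide
t=3 i4:add.ALU ; WAW r1
t=4 i5:sll.ALU ; RAW r1
t=5 i6:bne.BR ; no-port BR/MEM
t=6 i7:ld.MEM ; RAW r2
t=7 i8/i9:sll.ALU/st.MEM ; 2-wide
t=8 i10:mul.MUL ; no-port MUL/MUL
t=9 i11/i12:mulh.MUL/st.MEM ; 2-wide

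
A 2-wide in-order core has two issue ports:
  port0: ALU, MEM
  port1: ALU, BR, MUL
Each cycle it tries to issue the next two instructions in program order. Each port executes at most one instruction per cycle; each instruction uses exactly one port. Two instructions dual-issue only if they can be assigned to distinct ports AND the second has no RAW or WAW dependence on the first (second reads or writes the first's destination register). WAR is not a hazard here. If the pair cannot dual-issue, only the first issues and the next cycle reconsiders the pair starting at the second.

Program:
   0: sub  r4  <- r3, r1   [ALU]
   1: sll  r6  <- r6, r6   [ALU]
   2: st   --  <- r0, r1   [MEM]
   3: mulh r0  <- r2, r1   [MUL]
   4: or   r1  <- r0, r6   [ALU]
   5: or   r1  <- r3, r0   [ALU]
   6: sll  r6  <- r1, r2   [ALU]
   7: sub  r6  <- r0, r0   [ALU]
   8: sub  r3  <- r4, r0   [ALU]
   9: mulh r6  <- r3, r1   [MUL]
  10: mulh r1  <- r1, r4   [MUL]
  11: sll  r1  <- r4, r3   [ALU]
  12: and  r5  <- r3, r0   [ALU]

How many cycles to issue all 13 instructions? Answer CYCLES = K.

CYCLES = 9

c0: i0&i1 sub sll  2-wide
c1: i2&i3 st mulh  2-wide
c2: i4 or  WAW r1
c3: i5 or  RAW r1
c4: i6 sll  WAW r6
c5: i7&i8 sub sub  2-wide
c6: i9 mulh  no-port MUL/MUL
c7: i10 mulh  WAW r1
c8: i11&i12 sll and  2-wide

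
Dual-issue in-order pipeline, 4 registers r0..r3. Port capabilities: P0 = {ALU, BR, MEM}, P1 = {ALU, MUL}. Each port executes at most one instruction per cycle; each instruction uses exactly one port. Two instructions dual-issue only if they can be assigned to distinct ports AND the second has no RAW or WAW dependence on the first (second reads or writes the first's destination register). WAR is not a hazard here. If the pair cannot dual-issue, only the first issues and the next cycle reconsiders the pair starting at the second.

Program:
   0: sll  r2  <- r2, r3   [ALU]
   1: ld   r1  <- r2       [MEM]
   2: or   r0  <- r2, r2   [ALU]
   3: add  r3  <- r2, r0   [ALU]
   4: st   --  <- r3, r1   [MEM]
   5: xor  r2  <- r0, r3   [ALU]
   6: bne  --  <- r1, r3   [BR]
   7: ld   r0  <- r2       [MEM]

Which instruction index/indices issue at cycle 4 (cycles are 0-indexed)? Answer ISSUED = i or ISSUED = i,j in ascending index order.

ISSUED = 6

[0] i0  sll  -- RAW r2
[1] i1+i2  ld/or  -- dual
[2] i3  add  -- RAW r3
[3] i4+i5  st/xor  -- dual
[4] i6  bne  -- no-port BR/MEM
[5] i7  ld  -- tail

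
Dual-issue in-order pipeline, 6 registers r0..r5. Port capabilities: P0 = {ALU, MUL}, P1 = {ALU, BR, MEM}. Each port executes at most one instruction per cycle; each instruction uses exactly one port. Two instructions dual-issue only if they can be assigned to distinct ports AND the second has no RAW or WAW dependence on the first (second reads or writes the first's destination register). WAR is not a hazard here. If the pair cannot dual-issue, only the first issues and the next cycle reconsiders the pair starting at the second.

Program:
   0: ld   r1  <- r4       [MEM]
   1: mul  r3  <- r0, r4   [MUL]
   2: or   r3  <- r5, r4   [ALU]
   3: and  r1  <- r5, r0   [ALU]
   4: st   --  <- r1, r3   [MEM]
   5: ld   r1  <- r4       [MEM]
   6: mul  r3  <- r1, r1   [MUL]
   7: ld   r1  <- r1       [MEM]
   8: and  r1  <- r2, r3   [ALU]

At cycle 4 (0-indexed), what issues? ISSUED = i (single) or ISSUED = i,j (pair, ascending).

ISSUED = 6,7

0. ld;mul @i0,i1  | dual
1. or;and @i2,i3  | dual
2. st @i4  | no-port MEM/MEM
3. ld @i5  | RAW r1
4. mul;ld @i6,i7  | dual
5. and @i8  | tail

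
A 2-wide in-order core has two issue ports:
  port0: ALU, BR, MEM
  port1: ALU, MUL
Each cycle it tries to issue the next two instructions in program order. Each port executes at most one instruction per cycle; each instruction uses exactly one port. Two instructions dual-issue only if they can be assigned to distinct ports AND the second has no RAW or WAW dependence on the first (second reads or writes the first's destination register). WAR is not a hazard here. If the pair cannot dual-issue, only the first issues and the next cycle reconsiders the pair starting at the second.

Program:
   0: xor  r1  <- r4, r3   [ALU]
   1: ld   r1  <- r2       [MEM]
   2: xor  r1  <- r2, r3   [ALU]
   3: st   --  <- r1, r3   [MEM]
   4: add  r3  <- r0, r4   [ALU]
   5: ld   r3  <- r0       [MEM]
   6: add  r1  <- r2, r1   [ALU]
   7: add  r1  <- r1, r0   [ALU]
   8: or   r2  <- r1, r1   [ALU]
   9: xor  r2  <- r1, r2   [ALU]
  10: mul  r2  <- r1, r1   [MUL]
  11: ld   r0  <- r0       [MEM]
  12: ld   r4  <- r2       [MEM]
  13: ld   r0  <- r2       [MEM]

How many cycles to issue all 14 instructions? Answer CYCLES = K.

CYCLES = 11

#0 head=0: xor i0 WAW r1
#1 head=1: ld i1 WAW r1
#2 head=2: xor i2 RAW r1
#3 head=3: st+add i3/i4 2-wide
#4 head=5: ld+add i5/i6 2-wide
#5 head=7: add i7 RAW r1
#6 head=8: or i8 RAW+WAW r2
#7 head=9: xor i9 WAW r2
#8 head=10: mul+ld i10/i11 2-wide
#9 head=12: ld i12 no-port MEM/MEM
#10 head=13: ld i13 tail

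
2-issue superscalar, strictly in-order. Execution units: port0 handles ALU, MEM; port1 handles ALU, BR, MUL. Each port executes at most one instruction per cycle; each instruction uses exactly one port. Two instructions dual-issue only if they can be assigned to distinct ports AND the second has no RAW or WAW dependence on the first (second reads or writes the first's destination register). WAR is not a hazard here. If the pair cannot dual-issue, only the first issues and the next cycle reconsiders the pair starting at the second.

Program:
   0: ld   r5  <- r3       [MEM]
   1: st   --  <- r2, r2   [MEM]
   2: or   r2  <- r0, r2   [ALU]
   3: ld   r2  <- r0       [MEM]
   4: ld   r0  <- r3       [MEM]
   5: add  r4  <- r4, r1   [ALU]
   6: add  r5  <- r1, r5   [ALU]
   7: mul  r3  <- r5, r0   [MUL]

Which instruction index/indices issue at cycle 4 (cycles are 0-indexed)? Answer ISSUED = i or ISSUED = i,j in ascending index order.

ISSUED = 6

t=0 i0:ld.MEM ; no-port MEM/MEM
t=1 i1/i2:st.MEM+or.ALU ; 2-wide
t=2 i3:ld.MEM ; no-port MEM/MEM
t=3 i4/i5:ld.MEM+add.ALU ; 2-wide
t=4 i6:add.ALU ; RAW r5
t=5 i7:mul.MUL ; tail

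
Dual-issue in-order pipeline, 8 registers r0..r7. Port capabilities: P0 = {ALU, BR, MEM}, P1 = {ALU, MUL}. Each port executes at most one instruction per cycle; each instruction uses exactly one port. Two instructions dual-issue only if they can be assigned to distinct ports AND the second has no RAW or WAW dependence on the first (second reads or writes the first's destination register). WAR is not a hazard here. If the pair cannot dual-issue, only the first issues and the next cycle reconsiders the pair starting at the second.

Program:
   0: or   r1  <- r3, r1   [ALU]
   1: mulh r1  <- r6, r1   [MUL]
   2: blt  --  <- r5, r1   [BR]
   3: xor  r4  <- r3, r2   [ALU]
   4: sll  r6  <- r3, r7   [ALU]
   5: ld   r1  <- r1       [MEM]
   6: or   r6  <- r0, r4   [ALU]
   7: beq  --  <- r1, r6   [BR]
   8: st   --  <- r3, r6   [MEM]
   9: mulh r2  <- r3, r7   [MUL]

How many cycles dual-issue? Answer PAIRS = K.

PAIRS = 3

c0: i0 or.ALU  RAW+WAW r1
c1: i1 mulh.MUL  RAW r1
c2: i2,i3 blt.BR xor.ALU  dual
c3: i4,i5 sll.ALU ld.MEM  dual
c4: i6 or.ALU  RAW r6
c5: i7 beq.BR  no-port BR/MEM
c6: i8,i9 st.MEM mulh.MUL  dual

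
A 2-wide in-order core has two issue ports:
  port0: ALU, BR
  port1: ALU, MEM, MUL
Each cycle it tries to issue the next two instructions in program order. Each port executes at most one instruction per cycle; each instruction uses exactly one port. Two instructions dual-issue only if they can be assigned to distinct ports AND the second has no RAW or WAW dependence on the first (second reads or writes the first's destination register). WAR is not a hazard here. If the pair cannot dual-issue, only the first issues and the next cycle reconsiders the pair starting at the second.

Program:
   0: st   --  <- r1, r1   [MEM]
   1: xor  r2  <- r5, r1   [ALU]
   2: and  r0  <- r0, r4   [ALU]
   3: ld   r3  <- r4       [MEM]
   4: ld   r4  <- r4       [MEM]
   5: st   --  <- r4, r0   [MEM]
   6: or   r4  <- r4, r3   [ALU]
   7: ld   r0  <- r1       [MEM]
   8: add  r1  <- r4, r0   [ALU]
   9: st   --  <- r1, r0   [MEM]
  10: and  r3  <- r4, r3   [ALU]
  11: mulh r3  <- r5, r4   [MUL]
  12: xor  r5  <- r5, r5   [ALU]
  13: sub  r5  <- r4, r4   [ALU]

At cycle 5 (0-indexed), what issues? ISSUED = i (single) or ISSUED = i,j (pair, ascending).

  cy0 -> i0&i1 (st.MEM/xor.ALU) 2-wide
  cy1 -> i2&i3 (and.ALU/ld.MEM) 2-wide
  cy2 -> i4 (ld.MEM) no-port MEM/MEM
  cy3 -> i5&i6 (st.MEM/or.ALU) 2-wide
  cy4 -> i7 (ld.MEM) RAW r0
  cy5 -> i8 (add.ALU) RAW r1
  cy6 -> i9&i10 (st.MEM/and.ALU) 2-wide
  cy7 -> i11&i12 (mulh.MUL/xor.ALU) 2-wide
  cy8 -> i13 (sub.ALU) tail

ISSUED = 8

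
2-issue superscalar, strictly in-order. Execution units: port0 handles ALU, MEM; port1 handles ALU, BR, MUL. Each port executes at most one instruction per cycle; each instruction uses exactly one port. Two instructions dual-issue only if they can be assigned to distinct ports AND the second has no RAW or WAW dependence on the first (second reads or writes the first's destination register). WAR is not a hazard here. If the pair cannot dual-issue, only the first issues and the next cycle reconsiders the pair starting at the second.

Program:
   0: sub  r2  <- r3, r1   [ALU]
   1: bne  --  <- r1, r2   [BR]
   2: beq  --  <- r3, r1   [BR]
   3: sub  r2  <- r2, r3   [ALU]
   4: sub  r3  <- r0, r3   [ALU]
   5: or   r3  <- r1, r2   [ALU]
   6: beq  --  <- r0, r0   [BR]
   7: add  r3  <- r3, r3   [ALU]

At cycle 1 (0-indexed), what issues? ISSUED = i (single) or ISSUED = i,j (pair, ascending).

ISSUED = 1

[0] i0  sub.ALU  -- RAW r2
[1] i1  bne.BR  -- no-port BR/BR
[2] i2+i3  beq.BR/sub.ALU  -- 2-wide
[3] i4  sub.ALU  -- WAW r3
[4] i5+i6  or.ALU/beq.BR  -- 2-wide
[5] i7  add.ALU  -- tail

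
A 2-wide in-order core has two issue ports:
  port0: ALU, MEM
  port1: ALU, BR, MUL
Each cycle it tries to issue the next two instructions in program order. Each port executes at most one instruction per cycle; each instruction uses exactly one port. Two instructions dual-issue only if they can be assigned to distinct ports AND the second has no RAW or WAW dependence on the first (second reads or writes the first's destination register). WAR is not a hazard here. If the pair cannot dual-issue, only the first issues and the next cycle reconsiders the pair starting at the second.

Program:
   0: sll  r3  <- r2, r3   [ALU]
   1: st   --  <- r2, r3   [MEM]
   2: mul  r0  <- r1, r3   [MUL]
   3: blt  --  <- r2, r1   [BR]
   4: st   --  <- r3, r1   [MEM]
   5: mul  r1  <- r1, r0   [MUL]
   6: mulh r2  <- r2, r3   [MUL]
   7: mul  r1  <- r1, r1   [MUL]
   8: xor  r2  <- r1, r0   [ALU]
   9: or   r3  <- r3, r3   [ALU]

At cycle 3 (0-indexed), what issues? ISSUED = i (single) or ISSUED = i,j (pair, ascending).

ISSUED = 5

  cy0 -> i0 (sll.ALU) RAW r3
  cy1 -> i1&i2 (st.MEM+mul.MUL) dual
  cy2 -> i3&i4 (blt.BR+st.MEM) dual
  cy3 -> i5 (mul.MUL) no-port MUL/MUL
  cy4 -> i6 (mulh.MUL) no-port MUL/MUL
  cy5 -> i7 (mul.MUL) RAW r1
  cy6 -> i8&i9 (xor.ALU+or.ALU) dual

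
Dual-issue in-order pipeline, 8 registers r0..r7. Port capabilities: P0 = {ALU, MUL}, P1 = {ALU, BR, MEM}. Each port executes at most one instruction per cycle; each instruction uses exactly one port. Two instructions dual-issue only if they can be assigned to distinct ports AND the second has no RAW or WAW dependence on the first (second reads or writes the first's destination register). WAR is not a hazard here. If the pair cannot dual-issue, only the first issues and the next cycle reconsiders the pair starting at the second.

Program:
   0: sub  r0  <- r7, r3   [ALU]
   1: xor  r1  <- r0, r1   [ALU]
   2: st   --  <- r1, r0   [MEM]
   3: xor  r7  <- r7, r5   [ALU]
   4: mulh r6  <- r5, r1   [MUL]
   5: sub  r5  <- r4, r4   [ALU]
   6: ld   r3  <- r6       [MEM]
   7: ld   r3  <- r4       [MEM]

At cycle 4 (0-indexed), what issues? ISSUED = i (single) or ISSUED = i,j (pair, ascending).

c0: i0 sub  RAW r0
c1: i1 xor  RAW r1
c2: i2&i3 st xor  2-wide
c3: i4&i5 mulh sub  2-wide
c4: i6 ld  no-port MEM/MEM
c5: i7 ld  tail

ISSUED = 6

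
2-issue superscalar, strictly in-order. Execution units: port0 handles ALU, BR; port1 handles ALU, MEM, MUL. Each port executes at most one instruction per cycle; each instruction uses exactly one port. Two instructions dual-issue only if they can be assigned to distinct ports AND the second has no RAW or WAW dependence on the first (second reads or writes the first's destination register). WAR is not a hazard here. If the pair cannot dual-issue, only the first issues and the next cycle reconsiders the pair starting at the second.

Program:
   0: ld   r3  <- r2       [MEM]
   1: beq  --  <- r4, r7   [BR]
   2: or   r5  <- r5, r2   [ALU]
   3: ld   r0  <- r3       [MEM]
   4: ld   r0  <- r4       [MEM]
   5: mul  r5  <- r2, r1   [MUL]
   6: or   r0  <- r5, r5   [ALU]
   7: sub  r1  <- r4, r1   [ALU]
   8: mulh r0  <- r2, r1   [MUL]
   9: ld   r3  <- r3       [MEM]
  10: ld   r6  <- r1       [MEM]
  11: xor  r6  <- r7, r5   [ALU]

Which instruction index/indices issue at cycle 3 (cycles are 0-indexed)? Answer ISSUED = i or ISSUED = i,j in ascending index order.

[0] i0&i1  ld.MEM/beq.BR  -- pair
[1] i2&i3  or.ALU/ld.MEM  -- pair
[2] i4  ld.MEM  -- no-port MEM/MUL
[3] i5  mul.MUL  -- RAW r5
[4] i6&i7  or.ALU/sub.ALU  -- pair
[5] i8  mulh.MUL  -- no-port MUL/MEM
[6] i9  ld.MEM  -- no-port MEM/MEM
[7] i10  ld.MEM  -- WAW r6
[8] i11  xor.ALU  -- tail

ISSUED = 5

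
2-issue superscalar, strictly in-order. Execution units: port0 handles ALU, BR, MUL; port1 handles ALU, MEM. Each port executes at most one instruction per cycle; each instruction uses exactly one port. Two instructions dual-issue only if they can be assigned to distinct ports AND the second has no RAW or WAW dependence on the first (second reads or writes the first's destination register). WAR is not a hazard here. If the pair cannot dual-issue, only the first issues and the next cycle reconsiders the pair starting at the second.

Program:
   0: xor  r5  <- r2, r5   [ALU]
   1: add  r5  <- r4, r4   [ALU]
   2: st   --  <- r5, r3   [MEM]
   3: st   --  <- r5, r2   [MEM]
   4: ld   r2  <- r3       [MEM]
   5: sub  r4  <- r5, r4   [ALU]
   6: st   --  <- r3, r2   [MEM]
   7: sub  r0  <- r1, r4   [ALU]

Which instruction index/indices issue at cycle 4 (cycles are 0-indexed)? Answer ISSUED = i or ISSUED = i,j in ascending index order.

t=0 i0:xor.ALU ; WAW r5
t=1 i1:add.ALU ; RAW r5
t=2 i2:st.MEM ; no-port MEM/MEM
t=3 i3:st.MEM ; no-port MEM/MEM
t=4 i4+i5:ld.MEM+sub.ALU ; dual
t=5 i6+i7:st.MEM+sub.ALU ; dual

ISSUED = 4,5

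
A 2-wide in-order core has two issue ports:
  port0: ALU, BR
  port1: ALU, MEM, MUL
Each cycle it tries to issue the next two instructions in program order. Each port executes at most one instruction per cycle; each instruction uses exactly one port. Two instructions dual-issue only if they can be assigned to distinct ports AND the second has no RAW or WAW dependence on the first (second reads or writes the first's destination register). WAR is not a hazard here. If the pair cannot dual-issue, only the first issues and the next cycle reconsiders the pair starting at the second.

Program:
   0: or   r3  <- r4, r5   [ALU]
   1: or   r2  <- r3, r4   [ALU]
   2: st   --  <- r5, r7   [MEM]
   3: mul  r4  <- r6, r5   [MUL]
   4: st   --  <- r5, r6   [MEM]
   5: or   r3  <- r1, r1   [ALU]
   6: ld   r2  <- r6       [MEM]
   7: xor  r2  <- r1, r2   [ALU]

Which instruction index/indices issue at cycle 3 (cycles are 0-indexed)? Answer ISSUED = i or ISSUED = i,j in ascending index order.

ISSUED = 4,5

  cy0 -> i0 (or.ALU) RAW r3
  cy1 -> i1+i2 (or.ALU st.MEM) dual
  cy2 -> i3 (mul.MUL) no-port MUL/MEM
  cy3 -> i4+i5 (st.MEM or.ALU) dual
  cy4 -> i6 (ld.MEM) RAW+WAW r2
  cy5 -> i7 (xor.ALU) tail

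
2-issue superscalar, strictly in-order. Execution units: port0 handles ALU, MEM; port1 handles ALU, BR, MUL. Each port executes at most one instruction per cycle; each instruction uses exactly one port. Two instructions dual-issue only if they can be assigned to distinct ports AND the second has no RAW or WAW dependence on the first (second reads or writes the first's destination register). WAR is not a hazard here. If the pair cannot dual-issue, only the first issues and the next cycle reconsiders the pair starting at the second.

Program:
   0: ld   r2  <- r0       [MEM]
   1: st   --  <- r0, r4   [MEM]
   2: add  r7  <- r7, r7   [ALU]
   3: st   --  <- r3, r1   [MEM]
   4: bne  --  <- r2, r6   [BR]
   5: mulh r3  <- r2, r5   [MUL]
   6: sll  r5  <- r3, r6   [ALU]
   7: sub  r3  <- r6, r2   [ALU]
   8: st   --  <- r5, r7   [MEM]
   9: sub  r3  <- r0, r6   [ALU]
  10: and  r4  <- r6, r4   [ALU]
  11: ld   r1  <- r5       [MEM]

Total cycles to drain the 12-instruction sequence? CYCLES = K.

CYCLES = 7

[0] i0  ld.MEM  -- no-port MEM/MEM
[1] i1+i2  st.MEM/add.ALU  -- pair
[2] i3+i4  st.MEM/bne.BR  -- pair
[3] i5  mulh.MUL  -- RAW r3
[4] i6+i7  sll.ALU/sub.ALU  -- pair
[5] i8+i9  st.MEM/sub.ALU  -- pair
[6] i10+i11  and.ALU/ld.MEM  -- pair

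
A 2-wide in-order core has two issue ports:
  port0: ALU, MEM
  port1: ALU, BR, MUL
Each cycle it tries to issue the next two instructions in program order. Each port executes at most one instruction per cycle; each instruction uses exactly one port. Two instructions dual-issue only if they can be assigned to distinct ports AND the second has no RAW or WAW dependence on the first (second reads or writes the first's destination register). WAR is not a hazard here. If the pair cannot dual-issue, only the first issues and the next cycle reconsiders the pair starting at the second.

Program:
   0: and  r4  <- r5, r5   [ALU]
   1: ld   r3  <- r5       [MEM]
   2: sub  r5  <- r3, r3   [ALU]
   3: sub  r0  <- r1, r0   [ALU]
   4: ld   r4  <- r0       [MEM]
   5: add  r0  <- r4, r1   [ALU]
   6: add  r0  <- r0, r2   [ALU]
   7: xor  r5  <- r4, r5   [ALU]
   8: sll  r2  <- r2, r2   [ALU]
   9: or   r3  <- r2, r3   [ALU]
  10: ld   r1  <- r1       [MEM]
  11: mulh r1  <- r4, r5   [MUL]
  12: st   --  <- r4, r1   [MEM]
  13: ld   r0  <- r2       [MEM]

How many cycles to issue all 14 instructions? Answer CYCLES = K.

CYCLES = 10

#0 head=0: and.ALU+ld.MEM i0+i1 dual
#1 head=2: sub.ALU+sub.ALU i2+i3 dual
#2 head=4: ld.MEM i4 RAW r4
#3 head=5: add.ALU i5 RAW+WAW r0
#4 head=6: add.ALU+xor.ALU i6+i7 dual
#5 head=8: sll.ALU i8 RAW r2
#6 head=9: or.ALU+ld.MEM i9+i10 dual
#7 head=11: mulh.MUL i11 RAW r1
#8 head=12: st.MEM i12 no-port MEM/MEM
#9 head=13: ld.MEM i13 tail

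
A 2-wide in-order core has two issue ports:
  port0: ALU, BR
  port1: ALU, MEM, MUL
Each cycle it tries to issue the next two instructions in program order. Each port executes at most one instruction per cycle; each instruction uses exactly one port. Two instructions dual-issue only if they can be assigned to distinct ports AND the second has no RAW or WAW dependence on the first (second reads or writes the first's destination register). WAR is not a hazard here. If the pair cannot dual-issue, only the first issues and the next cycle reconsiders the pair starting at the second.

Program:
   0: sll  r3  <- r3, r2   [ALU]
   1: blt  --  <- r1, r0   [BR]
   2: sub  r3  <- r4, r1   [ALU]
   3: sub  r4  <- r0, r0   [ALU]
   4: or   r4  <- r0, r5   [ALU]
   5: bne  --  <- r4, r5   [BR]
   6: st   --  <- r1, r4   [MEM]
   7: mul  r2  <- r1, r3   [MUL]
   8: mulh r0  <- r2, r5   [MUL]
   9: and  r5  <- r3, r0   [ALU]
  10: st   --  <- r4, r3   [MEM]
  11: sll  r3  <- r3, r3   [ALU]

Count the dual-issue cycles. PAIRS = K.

PAIRS = 4

  cy0 -> i0&i1 (sll+blt) dual
  cy1 -> i2&i3 (sub+sub) dual
  cy2 -> i4 (or) RAW r4
  cy3 -> i5&i6 (bne+st) dual
  cy4 -> i7 (mul) no-port MUL/MUL
  cy5 -> i8 (mulh) RAW r0
  cy6 -> i9&i10 (and+st) dual
  cy7 -> i11 (sll) tail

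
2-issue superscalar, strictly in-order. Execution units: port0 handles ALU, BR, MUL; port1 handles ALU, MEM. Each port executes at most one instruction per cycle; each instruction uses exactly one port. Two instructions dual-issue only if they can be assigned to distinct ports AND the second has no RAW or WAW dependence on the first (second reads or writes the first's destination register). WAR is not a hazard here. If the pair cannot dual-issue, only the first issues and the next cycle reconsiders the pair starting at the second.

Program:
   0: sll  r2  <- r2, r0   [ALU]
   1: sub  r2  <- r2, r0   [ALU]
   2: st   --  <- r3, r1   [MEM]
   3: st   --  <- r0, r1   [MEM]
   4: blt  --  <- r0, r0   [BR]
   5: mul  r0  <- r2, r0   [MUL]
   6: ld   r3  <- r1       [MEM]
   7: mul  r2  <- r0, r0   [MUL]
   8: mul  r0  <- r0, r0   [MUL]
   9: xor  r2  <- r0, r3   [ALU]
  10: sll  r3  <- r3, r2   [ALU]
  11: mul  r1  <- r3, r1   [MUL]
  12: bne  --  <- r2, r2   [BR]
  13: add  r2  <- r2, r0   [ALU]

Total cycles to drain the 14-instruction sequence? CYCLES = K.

c0: i0 sll.ALU  RAW+WAW r2
c1: i1/i2 sub.ALU;st.MEM  dual
c2: i3/i4 st.MEM;blt.BR  dual
c3: i5/i6 mul.MUL;ld.MEM  dual
c4: i7 mul.MUL  no-port MUL/MUL
c5: i8 mul.MUL  RAW r0
c6: i9 xor.ALU  RAW r2
c7: i10 sll.ALU  RAW r3
c8: i11 mul.MUL  no-port MUL/BR
c9: i12/i13 bne.BR;add.ALU  dual

CYCLES = 10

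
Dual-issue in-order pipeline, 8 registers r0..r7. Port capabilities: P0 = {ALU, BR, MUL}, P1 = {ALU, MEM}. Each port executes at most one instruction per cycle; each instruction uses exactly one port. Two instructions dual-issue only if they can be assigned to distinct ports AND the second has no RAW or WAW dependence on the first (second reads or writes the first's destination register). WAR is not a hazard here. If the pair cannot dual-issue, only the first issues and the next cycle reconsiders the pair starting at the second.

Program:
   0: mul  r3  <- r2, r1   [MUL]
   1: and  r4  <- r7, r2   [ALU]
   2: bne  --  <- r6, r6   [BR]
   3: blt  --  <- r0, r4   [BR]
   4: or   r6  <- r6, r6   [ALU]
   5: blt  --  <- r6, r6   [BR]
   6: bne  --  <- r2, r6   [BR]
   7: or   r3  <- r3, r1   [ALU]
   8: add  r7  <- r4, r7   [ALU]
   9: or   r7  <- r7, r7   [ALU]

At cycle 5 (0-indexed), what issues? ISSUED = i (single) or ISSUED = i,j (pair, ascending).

0. mul.MUL/and.ALU @i0/i1  | 2-wide
1. bne.BR @i2  | no-port BR/BR
2. blt.BR/or.ALU @i3/i4  | 2-wide
3. blt.BR @i5  | no-port BR/BR
4. bne.BR/or.ALU @i6/i7  | 2-wide
5. add.ALU @i8  | RAW+WAW r7
6. or.ALU @i9  | tail

ISSUED = 8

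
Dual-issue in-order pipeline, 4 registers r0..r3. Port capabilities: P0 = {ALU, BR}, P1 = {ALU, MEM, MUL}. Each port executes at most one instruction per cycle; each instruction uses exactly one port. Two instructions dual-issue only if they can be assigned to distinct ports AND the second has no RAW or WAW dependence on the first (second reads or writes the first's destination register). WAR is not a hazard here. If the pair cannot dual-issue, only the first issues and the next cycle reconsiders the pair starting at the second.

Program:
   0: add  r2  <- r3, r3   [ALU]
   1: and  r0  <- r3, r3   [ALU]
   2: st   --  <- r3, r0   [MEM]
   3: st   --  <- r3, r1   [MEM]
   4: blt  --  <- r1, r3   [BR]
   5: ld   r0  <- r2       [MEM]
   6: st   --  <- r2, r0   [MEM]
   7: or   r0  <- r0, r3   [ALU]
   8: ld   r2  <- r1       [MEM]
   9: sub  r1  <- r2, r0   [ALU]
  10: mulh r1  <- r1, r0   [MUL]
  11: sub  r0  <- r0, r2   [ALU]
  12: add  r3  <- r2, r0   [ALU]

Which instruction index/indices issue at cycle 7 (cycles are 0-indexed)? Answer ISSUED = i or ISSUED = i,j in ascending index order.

0. add+and @i0+i1  | pair
1. st @i2  | no-port MEM/MEM
2. st+blt @i3+i4  | pair
3. ld @i5  | no-port MEM/MEM
4. st+or @i6+i7  | pair
5. ld @i8  | RAW r2
6. sub @i9  | RAW+WAW r1
7. mulh+sub @i10+i11  | pair
8. add @i12  | tail

ISSUED = 10,11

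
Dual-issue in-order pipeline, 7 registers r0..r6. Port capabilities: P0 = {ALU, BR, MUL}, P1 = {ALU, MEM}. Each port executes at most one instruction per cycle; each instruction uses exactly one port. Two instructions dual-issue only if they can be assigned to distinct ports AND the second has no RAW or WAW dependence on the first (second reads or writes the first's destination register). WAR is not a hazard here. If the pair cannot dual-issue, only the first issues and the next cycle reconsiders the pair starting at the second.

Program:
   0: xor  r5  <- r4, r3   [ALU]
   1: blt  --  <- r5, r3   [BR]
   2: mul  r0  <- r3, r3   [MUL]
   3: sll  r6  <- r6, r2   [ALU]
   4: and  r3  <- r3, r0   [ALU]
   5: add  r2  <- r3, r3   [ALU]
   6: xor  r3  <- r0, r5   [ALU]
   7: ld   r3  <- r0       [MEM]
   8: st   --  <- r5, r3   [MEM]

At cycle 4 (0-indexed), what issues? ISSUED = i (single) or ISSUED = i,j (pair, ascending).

ISSUED = 5,6

0. xor.ALU @i0  | RAW r5
1. blt.BR @i1  | no-port BR/MUL
2. mul.MUL+sll.ALU @i2&i3  | 2-wide
3. and.ALU @i4  | RAW r3
4. add.ALU+xor.ALU @i5&i6  | 2-wide
5. ld.MEM @i7  | no-port MEM/MEM
6. st.MEM @i8  | tail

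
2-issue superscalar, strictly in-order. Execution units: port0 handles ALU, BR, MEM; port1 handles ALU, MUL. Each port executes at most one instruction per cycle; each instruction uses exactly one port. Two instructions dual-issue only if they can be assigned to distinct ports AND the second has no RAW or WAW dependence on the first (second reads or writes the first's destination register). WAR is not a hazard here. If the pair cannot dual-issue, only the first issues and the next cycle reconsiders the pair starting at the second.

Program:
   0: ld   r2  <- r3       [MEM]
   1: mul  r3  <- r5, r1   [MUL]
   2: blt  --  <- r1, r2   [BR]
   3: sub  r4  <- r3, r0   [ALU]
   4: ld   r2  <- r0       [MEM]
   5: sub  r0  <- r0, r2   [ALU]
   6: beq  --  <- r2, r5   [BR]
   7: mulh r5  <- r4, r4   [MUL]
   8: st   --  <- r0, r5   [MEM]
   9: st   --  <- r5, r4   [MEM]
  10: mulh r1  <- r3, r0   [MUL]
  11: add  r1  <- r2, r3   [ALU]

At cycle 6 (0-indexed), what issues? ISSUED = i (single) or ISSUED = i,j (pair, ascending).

  cy0 -> i0,i1 (ld.MEM mul.MUL) 2-wide
  cy1 -> i2,i3 (blt.BR sub.ALU) 2-wide
  cy2 -> i4 (ld.MEM) RAW r2
  cy3 -> i5,i6 (sub.ALU beq.BR) 2-wide
  cy4 -> i7 (mulh.MUL) RAW r5
  cy5 -> i8 (st.MEM) no-port MEM/MEM
  cy6 -> i9,i10 (st.MEM mulh.MUL) 2-wide
  cy7 -> i11 (add.ALU) tail

ISSUED = 9,10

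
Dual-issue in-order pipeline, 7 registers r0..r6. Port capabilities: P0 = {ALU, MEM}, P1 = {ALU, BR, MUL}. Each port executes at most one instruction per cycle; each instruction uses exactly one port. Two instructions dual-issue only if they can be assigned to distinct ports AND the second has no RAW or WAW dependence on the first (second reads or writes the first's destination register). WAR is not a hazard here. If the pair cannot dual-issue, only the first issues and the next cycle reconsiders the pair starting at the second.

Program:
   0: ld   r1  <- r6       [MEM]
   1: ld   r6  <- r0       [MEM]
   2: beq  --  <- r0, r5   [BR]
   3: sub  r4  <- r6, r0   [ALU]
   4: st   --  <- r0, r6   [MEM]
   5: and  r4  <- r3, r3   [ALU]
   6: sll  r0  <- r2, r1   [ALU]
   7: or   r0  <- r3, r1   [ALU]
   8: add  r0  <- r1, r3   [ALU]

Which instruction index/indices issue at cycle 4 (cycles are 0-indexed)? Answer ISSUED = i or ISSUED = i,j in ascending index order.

ISSUED = 7

0. ld @i0  | no-port MEM/MEM
1. ld/beq @i1&i2  | pair
2. sub/st @i3&i4  | pair
3. and/sll @i5&i6  | pair
4. or @i7  | WAW r0
5. add @i8  | tail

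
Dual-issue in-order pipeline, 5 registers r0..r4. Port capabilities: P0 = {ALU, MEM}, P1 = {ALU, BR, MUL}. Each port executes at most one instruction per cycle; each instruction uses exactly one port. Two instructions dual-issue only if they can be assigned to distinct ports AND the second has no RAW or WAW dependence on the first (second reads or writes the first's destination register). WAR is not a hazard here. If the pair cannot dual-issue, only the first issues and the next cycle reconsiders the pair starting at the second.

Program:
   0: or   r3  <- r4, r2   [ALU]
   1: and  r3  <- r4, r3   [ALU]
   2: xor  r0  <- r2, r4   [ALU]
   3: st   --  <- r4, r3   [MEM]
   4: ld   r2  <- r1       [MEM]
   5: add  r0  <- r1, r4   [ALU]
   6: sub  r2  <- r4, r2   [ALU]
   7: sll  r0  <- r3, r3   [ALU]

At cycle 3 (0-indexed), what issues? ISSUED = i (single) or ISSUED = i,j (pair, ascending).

t=0 i0:or.ALU ; RAW+WAW r3
t=1 i1&i2:and.ALU/xor.ALU ; 2-wide
t=2 i3:st.MEM ; no-port MEM/MEM
t=3 i4&i5:ld.MEM/add.ALU ; 2-wide
t=4 i6&i7:sub.ALU/sll.ALU ; 2-wide

ISSUED = 4,5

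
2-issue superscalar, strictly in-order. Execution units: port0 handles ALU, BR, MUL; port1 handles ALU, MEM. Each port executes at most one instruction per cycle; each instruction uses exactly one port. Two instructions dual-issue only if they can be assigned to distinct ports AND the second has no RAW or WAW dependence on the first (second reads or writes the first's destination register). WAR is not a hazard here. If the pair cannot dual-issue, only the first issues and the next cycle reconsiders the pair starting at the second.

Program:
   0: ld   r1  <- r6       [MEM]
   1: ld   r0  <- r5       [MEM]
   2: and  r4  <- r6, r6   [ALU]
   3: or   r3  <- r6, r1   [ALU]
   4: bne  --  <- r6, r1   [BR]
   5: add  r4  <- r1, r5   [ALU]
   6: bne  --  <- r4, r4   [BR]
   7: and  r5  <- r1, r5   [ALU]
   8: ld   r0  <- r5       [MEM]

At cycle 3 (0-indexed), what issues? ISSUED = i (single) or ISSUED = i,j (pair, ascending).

c0: i0 ld  no-port MEM/MEM
c1: i1,i2 ld+and  dual
c2: i3,i4 or+bne  dual
c3: i5 add  RAW r4
c4: i6,i7 bne+and  dual
c5: i8 ld  tail

ISSUED = 5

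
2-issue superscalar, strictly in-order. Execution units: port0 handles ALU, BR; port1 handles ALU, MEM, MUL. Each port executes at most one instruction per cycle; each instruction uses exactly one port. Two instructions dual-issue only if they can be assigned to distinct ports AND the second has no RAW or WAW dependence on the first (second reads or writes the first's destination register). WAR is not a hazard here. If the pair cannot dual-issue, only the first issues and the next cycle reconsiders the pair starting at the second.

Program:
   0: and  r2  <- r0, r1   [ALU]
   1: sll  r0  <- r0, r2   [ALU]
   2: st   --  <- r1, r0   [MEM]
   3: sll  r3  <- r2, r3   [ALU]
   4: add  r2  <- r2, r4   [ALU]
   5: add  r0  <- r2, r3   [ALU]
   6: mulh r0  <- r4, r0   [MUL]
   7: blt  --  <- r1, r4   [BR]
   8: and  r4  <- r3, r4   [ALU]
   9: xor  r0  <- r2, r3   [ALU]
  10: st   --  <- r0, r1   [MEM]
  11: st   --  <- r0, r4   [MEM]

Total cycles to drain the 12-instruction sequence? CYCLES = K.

c0: i0 and  RAW r2
c1: i1 sll  RAW r0
c2: i2+i3 st;sll  dual
c3: i4 add  RAW r2
c4: i5 add  RAW+WAW r0
c5: i6+i7 mulh;blt  dual
c6: i8+i9 and;xor  dual
c7: i10 st  no-port MEM/MEM
c8: i11 st  tail

CYCLES = 9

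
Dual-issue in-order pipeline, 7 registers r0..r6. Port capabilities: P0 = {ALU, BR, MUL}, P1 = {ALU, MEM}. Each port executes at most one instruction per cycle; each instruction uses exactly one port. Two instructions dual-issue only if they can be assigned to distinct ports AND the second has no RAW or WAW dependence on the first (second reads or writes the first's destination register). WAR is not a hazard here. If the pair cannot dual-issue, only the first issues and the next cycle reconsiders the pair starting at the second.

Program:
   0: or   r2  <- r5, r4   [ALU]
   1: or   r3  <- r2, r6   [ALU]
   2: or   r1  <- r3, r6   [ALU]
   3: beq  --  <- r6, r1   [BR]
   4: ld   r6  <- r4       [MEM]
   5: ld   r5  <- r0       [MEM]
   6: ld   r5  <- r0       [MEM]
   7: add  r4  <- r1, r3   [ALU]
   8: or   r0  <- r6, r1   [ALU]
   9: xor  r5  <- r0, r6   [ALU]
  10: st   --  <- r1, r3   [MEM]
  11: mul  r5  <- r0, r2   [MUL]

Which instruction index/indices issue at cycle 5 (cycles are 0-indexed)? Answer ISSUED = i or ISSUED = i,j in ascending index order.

0. or.ALU @i0  | RAW r2
1. or.ALU @i1  | RAW r3
2. or.ALU @i2  | RAW r1
3. beq.BR/ld.MEM @i3,i4  | 2-wide
4. ld.MEM @i5  | no-port MEM/MEM
5. ld.MEM/add.ALU @i6,i7  | 2-wide
6. or.ALU @i8  | RAW r0
7. xor.ALU/st.MEM @i9,i10  | 2-wide
8. mul.MUL @i11  | tail

ISSUED = 6,7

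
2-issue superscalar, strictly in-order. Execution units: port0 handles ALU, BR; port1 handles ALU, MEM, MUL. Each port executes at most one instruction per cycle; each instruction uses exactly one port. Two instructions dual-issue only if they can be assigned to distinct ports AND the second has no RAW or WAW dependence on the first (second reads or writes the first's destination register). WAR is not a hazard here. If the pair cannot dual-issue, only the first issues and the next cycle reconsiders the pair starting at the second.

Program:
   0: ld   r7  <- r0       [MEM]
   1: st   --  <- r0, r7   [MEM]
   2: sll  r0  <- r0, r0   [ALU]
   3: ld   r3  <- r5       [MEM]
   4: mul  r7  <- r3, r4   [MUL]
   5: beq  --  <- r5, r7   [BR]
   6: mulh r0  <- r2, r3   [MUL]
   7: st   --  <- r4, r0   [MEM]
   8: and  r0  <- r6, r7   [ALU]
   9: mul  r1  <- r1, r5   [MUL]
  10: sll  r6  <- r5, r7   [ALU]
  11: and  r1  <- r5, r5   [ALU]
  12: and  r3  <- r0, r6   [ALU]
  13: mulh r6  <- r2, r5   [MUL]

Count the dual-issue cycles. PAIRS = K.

PAIRS = 5

#0 head=0: ld i0 no-port MEM/MEM
#1 head=1: st;sll i1,i2 dual
#2 head=3: ld i3 no-port MEM/MUL
#3 head=4: mul i4 RAW r7
#4 head=5: beq;mulh i5,i6 dual
#5 head=7: st;and i7,i8 dual
#6 head=9: mul;sll i9,i10 dual
#7 head=11: and;and i11,i12 dual
#8 head=13: mulh i13 tail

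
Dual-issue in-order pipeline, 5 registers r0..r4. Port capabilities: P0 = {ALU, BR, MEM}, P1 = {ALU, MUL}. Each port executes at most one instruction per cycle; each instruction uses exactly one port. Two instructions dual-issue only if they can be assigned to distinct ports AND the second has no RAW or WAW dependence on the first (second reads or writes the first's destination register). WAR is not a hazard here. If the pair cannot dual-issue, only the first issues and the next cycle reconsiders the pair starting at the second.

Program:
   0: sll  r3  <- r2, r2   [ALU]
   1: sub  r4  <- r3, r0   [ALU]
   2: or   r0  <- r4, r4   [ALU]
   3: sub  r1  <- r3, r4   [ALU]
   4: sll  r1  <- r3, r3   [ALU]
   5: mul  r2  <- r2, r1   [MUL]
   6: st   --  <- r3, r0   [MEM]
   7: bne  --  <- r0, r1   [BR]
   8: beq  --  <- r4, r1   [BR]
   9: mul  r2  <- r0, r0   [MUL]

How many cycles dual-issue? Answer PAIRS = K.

t=0 i0:sll.ALU ; RAW r3
t=1 i1:sub.ALU ; RAW r4
t=2 i2+i3:or.ALU+sub.ALU ; 2-wide
t=3 i4:sll.ALU ; RAW r1
t=4 i5+i6:mul.MUL+st.MEM ; 2-wide
t=5 i7:bne.BR ; no-port BR/BR
t=6 i8+i9:beq.BR+mul.MUL ; 2-wide

PAIRS = 3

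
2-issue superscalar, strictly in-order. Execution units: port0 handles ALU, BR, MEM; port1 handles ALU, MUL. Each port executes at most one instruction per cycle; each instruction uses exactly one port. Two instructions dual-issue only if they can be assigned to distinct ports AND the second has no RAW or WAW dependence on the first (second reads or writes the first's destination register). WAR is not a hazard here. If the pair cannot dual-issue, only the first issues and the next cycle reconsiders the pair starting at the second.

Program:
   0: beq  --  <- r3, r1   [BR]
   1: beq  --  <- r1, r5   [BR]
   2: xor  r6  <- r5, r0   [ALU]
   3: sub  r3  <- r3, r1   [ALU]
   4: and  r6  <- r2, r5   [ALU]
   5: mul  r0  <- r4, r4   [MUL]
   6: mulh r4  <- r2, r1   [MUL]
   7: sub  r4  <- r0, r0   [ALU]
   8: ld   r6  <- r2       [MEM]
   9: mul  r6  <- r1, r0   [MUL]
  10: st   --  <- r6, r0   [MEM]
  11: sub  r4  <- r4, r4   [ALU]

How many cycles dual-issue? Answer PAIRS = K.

PAIRS = 4

t=0 i0:beq.BR ; no-port BR/BR
t=1 i1/i2:beq.BR xor.ALU ; pair
t=2 i3/i4:sub.ALU and.ALU ; pair
t=3 i5:mul.MUL ; no-port MUL/MUL
t=4 i6:mulh.MUL ; WAW r4
t=5 i7/i8:sub.ALU ld.MEM ; pair
t=6 i9:mul.MUL ; RAW r6
t=7 i10/i11:st.MEM sub.ALU ; pair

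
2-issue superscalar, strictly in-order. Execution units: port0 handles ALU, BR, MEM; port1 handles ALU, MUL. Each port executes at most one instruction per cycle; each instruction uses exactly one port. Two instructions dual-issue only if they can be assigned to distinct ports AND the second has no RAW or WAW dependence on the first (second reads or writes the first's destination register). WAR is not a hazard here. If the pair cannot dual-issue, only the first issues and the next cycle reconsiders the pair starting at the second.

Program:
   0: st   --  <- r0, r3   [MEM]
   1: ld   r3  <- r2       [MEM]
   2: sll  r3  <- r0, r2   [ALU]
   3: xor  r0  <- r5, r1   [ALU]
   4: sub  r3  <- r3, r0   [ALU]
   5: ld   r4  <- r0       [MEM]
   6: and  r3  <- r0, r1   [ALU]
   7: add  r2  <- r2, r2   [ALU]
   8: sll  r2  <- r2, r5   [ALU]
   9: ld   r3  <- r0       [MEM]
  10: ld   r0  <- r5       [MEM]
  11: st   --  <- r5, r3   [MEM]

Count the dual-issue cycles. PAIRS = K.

PAIRS = 4

0. st @i0  | no-port MEM/MEM
1. ld @i1  | WAW r3
2. sll xor @i2+i3  | pair
3. sub ld @i4+i5  | pair
4. and add @i6+i7  | pair
5. sll ld @i8+i9  | pair
6. ld @i10  | no-port MEM/MEM
7. st @i11  | tail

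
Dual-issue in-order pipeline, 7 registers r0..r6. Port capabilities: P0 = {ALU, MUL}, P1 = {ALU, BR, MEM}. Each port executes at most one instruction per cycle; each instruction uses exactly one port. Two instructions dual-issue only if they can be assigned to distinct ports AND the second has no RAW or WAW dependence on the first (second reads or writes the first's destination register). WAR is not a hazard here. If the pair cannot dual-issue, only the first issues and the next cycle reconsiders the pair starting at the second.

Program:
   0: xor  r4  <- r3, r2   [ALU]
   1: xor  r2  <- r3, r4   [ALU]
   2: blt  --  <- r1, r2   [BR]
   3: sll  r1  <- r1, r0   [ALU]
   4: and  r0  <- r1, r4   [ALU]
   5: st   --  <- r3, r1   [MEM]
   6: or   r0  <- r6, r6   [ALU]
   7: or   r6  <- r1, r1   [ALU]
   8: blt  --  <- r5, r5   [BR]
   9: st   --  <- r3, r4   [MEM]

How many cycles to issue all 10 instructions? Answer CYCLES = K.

  cy0 -> i0 (xor.ALU) RAW r4
  cy1 -> i1 (xor.ALU) RAW r2
  cy2 -> i2+i3 (blt.BR;sll.ALU) pair
  cy3 -> i4+i5 (and.ALU;st.MEM) pair
  cy4 -> i6+i7 (or.ALU;or.ALU) pair
  cy5 -> i8 (blt.BR) no-port BR/MEM
  cy6 -> i9 (st.MEM) tail

CYCLES = 7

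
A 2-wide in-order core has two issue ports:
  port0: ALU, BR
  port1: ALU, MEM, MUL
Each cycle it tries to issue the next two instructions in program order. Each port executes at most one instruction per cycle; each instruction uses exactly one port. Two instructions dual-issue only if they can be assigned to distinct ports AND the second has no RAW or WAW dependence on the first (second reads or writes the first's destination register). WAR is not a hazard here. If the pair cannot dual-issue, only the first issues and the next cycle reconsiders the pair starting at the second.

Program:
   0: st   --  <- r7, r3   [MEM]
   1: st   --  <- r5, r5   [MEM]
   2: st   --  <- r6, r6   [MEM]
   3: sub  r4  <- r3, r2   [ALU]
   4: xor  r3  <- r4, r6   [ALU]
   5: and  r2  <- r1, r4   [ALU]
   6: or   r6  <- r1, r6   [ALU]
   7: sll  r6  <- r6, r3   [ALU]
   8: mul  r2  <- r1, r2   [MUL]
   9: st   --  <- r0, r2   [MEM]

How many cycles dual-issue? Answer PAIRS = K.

#0 head=0: st i0 no-port MEM/MEM
#1 head=1: st i1 no-port MEM/MEM
#2 head=2: st;sub i2,i3 pair
#3 head=4: xor;and i4,i5 pair
#4 head=6: or i6 RAW+WAW r6
#5 head=7: sll;mul i7,i8 pair
#6 head=9: st i9 tail

PAIRS = 3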